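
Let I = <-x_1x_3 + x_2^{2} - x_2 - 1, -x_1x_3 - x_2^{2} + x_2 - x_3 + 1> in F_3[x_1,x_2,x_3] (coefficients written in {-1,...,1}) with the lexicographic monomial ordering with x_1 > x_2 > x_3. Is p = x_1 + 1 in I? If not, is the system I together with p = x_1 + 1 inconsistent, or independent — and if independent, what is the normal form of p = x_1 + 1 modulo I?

First compute the reduced Gröbner basis of I by Buchberger's algorithm.
f_1 = -x_1x_3 + x_2^{2} - x_2 - 1, LT = x_1x_3.
f_2 = -x_1x_3 - x_2^{2} + x_2 - x_3 + 1, LT = x_1x_3.

S(f_1,f_2): lcm = x_1x_3. S = x_2^{2} - x_2 - x_3 - 1.
  reduce S modulo (f_1, f_2):
  remainder x_2^{2} - x_2 - x_3 - 1 ≠ 0; add h_3 = x_2^{2} - x_2 - x_3 - 1 to the basis.

The other S-polynomials (S(f_1,h_3), S(f_2,h_3)) all reduce to 0 modulo the current basis, so we have a Gröbner basis.
Inter-reduce: drop elements whose leading term is divisible by another's, tail-reduce, and make monic.
Reduced Gröbner basis: {x_1x_3 - x_3, x_2^{2} - x_2 - x_3 - 1}.
Label its elements g_1 = x_1x_3 - x_3, g_2 = x_2^{2} - x_2 - x_3 - 1.

Reduce p = x_1 + 1 modulo G:
  leading term x_1: no divisor's leading term divides it; move x_1 to the remainder.
  leading term 1: no divisor's leading term divides it; move 1 to the remainder.
  normal form = x_1 + 1.
The normal form is nonzero, so p ∉ I. Since p minus its normal form lies in I, I + (p) = I + (r) where r = x_1 + 1; decide whether this ideal is the whole ring.
Run Buchberger on G together with r (pairs among the g_i already reduce to 0 since G is a Gröbner basis):
g_1 = x_1x_3 - x_3, LT = x_1x_3.
g_2 = x_2^{2} - x_2 - x_3 - 1, LT = x_2^{2}.
r = x_1 + 1, LT = x_1.

S(g_1,r): lcm = x_1x_3. S = x_3.
  reduce S modulo (g_1, g_2, r):
  remainder x_3 ≠ 0; add m_4 = x_3 to the basis.

The other S-polynomials (S(g_1,g_2), S(g_2,r), S(g_1,m_4), S(g_2,m_4), S(r,m_4)) all reduce to 0 modulo the current basis, so we have a Gröbner basis.
Inter-reduce: drop elements whose leading term is divisible by another's, tail-reduce, and make monic.
Reduced Gröbner basis: {x_1 + 1, x_2^{2} - x_2 - 1, x_3}.
The reduced Gröbner basis of I + (p) is {x_1 + 1, x_2^{2} - x_2 - 1, x_3} ≠ {1}, a proper ideal, so the enlarged system stays consistent: p is independent of I, with normal form x_1 + 1.

Ideal membership is decidable via reduction modulo a Gröbner basis.

x_1 + 1 is independent of I; its normal form modulo I is x_1 + 1.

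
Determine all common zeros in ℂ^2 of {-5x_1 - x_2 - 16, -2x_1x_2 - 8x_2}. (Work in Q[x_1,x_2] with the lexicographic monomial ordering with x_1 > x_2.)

Compute a lex Gröbner basis by Buchberger's algorithm.
f_1 = -5x_1 - x_2 - 16, LT = x_1.
f_2 = -2x_1x_2 - 8x_2, LT = x_1x_2.

S(f_1,f_2): lcm = x_1x_2. S = 1/5x_2^2 - 4/5x_2.
  leading term x_2^2: no divisor's leading term divides it; move 1/5x_2^2 to the remainder.
  leading term x_2: no divisor's leading term divides it; move -4/5x_2 to the remainder.
  remainder 1/5x_2^2 - 4/5x_2 ≠ 0; add h_3 = 1/5x_2^2 - 4/5x_2 to the basis.

S(f_1,h_3): leading monomials are coprime, so the S-polynomial reduces to 0 (Buchberger's first criterion).
S(f_2,h_3): lcm = x_1x_2^2. S = 4x_1x_2 + 4x_2^2.
  leading term x_1x_2: subtract (-4/5x_2)·f_1 from 4x_1x_2 + 4x_2^2 → 16/5x_2^2 - 64/5x_2
  leading term x_2^2: subtract (16)·h_3 from 16/5x_2^2 - 64/5x_2 → 0
  remainder 0.

Every S-polynomial of the final basis reduces to 0, so we have a Gröbner basis.
Inter-reduce: drop elements whose leading term is divisible by another's, tail-reduce, and make monic.
Reduced Gröbner basis: {x_1 + 1/5x_2 + 16/5, x_2^2 - 4x_2}.

Elimination: the polynomial x_2^2 - 4x_2 lies in the elimination ideal for x_2, so x_2 ∈ {0, 4}. For each such x_2, the remaining basis elements (now univariate) give the rest of the solution.
  x_2 = 0: the earlier basis element becomes x_1 + 16/5 = 0, giving x_1 = -16/5 — point (-16/5, 0).
  x_2 = 4: the earlier basis element becomes x_1 + 4 = 0, giving x_1 = -4 — point (-4, 4).
Each listed point satisfies every original equation (direct substitution).

{(-16/5, 0), (-4, 4)}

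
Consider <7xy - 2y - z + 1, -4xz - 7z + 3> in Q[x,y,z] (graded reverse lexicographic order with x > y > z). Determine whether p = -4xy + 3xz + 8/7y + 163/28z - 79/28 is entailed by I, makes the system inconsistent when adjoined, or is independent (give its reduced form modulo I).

-4xy + 3xz + 8/7y + 163/28z - 79/28 lies in I (it reduces to 0).

First compute the reduced Gröbner basis of I by Buchberger's algorithm.
f_1 = 7xy - 2y - z + 1, LT = xy.
f_2 = -4xz - 7z + 3, LT = xz.

S(f_1,f_2): lcm = xyz. S = -57/28yz - 1/7z^2 + 3/4y + 1/7z.
  reduce S modulo (f_1, f_2):
  remainder -57/28yz - 1/7z^2 + 3/4y + 1/7z ≠ 0; add h_3 = -57/28yz - 1/7z^2 + 3/4y + 1/7z to the basis.

The other S-polynomials (S(f_1,h_3), S(f_2,h_3)) all reduce to 0 modulo the current basis, so we have a Gröbner basis.
Inter-reduce: drop elements whose leading term is divisible by another's, tail-reduce, and make monic.
Reduced Gröbner basis: {xy - 2/7y - 1/7z + 1/7, xz + 7/4z - 3/4, yz + 4/57z^2 - 7/19y - 4/57z}.
Label its elements g_1 = xy - 2/7y - 1/7z + 1/7, g_2 = xz + 7/4z - 3/4, g_3 = yz + 4/57z^2 - 7/19y - 4/57z.

Reduce p = -4xy + 3xz + 8/7y + 163/28z - 79/28 modulo G:
  leading term xy: subtract (-4)·g_1 from -4xy + 3xz + 8/7y + 163/28z - 79/28 → 3xz + 21/4z - 9/4
  leading term xz: subtract (3)·g_2 from 3xz + 21/4z - 9/4 → 0
  normal form = 0.
Since the normal form is 0, p ∈ I.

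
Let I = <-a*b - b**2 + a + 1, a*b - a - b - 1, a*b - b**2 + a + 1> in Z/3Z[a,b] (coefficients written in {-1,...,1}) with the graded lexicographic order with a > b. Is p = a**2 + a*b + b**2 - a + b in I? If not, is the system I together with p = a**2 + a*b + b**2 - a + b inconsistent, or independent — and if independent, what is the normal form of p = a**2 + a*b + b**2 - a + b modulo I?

a**2 + a*b + b**2 - a + b is independent of I; its normal form modulo I is -b - 1.

First compute the reduced Gröbner basis of I by Buchberger's algorithm.
f_1 = -a*b - b**2 + a + 1, LT = a*b.
f_2 = a*b - a - b - 1, LT = a*b.
f_3 = a*b - b**2 + a + 1, LT = a*b.

S(f_1,f_2): lcm = a*b. S = b**2 + b.
  leading term b**2: no divisor's leading term divides it; move b**2 to the remainder.
  leading term b: no divisor's leading term divides it; move b to the remainder.
  remainder b**2 + b ≠ 0; add h_4 = b**2 + b to the basis.

S(f_1,f_3): lcm = a*b. S = -b**2 + a + 1.
  leading term b**2: subtract (-1)·h_4 from -b**2 + a + 1 → a + b + 1
  leading term a: no divisor's leading term divides it; move a to the remainder.
  leading term b: no divisor's leading term divides it; move b to the remainder.
  leading term 1: no divisor's leading term divides it; move 1 to the remainder.
  remainder a + b + 1 ≠ 0; add h_5 = a + b + 1 to the basis.

S(f_2,f_3): lcm = a*b. S = b**2 + a - b + 1.
  leading term b**2: subtract (1)·h_4 from b**2 + a - b + 1 → a + b + 1
  leading term a: subtract (1)·h_5 from a + b + 1 → 0
  remainder 0.

S(f_1,h_4): lcm = a*b**2. S = b**3 + a*b - b.
  leading term b**3: subtract (b)·h_4 from b**3 + a*b - b → a*b - b**2 - b
  leading term a*b: subtract (-1)·f_1 from a*b - b**2 - b → b**2 + a - b + 1
  leading term b**2: subtract (1)·h_4 from b**2 + a - b + 1 → a + b + 1
  leading term a: subtract (1)·h_5 from a + b + 1 → 0
  remainder 0.

S(f_2,h_4): lcm = a*b**2. S = a*b - b**2 - b.
  leading term a*b: subtract (-1)·f_1 from a*b - b**2 - b → b**2 + a - b + 1
  leading term b**2: subtract (1)·h_4 from b**2 + a - b + 1 → a + b + 1
  leading term a: subtract (1)·h_5 from a + b + 1 → 0
  remainder 0.

S(f_3,h_4): lcm = a*b**2. S = -b**3 + b.
  leading term b**3: subtract (-b)·h_4 from -b**3 + b → b**2 + b
  leading term b**2: subtract (1)·h_4 from b**2 + b → 0
  remainder 0.

S(f_1,h_5): lcm = a*b. S = -a - b - 1.
  leading term a: subtract (-1)·h_5 from -a - b - 1 → 0
  remainder 0.

S(f_2,h_5): lcm = a*b. S = -b**2 - a + b - 1.
  leading term b**2: subtract (-1)·h_4 from -b**2 - a + b - 1 → -a - b - 1
  leading term a: subtract (-1)·h_5 from -a - b - 1 → 0
  remainder 0.

S(f_3,h_5): lcm = a*b. S = b**2 + a - b + 1.
  leading term b**2: subtract (1)·h_4 from b**2 + a - b + 1 → a + b + 1
  leading term a: subtract (1)·h_5 from a + b + 1 → 0
  remainder 0.

S(h_4,h_5): leading monomials are coprime, so the S-polynomial reduces to 0 (Buchberger's first criterion).
Every S-polynomial of the final basis reduces to 0, so we have a Gröbner basis.
Inter-reduce: drop elements whose leading term is divisible by another's, tail-reduce, and make monic.
Reduced Gröbner basis: {b**2 + b, a + b + 1}.
Label its elements g_1 = b**2 + b, g_2 = a + b + 1.

Reduce p = a**2 + a*b + b**2 - a + b modulo G:
  leading term a**2: subtract (a)·g_2 from a**2 + a*b + b**2 - a + b → b**2 + a + b
  leading term b**2: subtract (1)·g_1 from b**2 + a + b → a
  leading term a: subtract (1)·g_2 from a → -b - 1
  leading term b: no divisor's leading term divides it; move -b to the remainder.
  leading term 1: no divisor's leading term divides it; move -1 to the remainder.
  normal form = -b - 1.
The normal form is nonzero, so p ∉ I. Since p minus its normal form lies in I, I + (p) = I + (r) where r = -b - 1; decide whether this ideal is the whole ring.
Run Buchberger on G together with r (pairs among the g_i already reduce to 0 since G is a Gröbner basis):
g_1 = b**2 + b, LT = b**2.
g_2 = a + b + 1, LT = a.
r = -b - 1, LT = b.

S(g_1,g_2): leading monomials are coprime, so the S-polynomial reduces to 0 (Buchberger's first criterion).
S(g_1,r): lcm = b**2. S = 0.
  remainder 0.

S(g_2,r): leading monomials are coprime, so the S-polynomial reduces to 0 (Buchberger's first criterion).
Every S-polynomial of the final basis reduces to 0, so we have a Gröbner basis.
Inter-reduce: drop elements whose leading term is divisible by another's, tail-reduce, and make monic.
Reduced Gröbner basis: {a, b + 1}.
The reduced Gröbner basis of I + (p) is {a, b + 1} ≠ {1}, a proper ideal, so the enlarged system stays consistent: p is independent of I, with normal form -b - 1.

The remainder on division by a Gröbner basis is unique — it is the normal form.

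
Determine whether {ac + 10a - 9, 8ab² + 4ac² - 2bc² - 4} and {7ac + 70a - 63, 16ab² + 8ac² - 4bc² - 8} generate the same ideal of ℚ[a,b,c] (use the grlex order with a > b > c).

Equality of ideals is decidable: compute both reduced Gröbner bases (unique for the ordering) and check whether they agree.
Buchberger on the first generating set:
f_1 = ac + 10a - 9, LT = ac.
f_2 = 8ab² + 4ac² - 2bc² - 4, LT = ab².

S(f_1,f_2): lcm = ab²c. S = -½ac³ + ¼bc³ + 10ab² - 9b² + ½c.
  leading term ac³: subtract (-½c²)·f_1 from -½ac³ + ¼bc³ + 10ab² - 9b² + ½c → ¼bc³ + 10ab² + 5ac² - 9b² - 9/2c² + ½c
  leading term bc³: no divisor's leading term divides it; move ¼bc³ to the remainder.
  leading term ab²: subtract (5/4)·f_2 from 10ab² + 5ac² - 9b² - 9/2c² + ½c → 5/2bc² - 9b² - 9/2c² + ½c + 5
  leading term bc²: no divisor's leading term divides it; move 5/2bc² to the remainder.
  leading term b²: no divisor's leading term divides it; move -9b² to the remainder.
  leading term c²: no divisor's leading term divides it; move -9/2c² to the remainder.
  leading term c: no divisor's leading term divides it; move ½c to the remainder.
  leading term 1: no divisor's leading term divides it; move 5 to the remainder.
  remainder ¼bc³ + 5/2bc² - 9b² - 9/2c² + ½c + 5 ≠ 0; add g_3 = ¼bc³ + 5/2bc² - 9b² - 9/2c² + ½c + 5 to the basis.

The other S-polynomials (S(f_1,g_3), S(f_2,g_3)) all reduce to 0 modulo the current basis, so we have a Gröbner basis.
Inter-reduce: drop elements whose leading term is divisible by another's, tail-reduce, and make monic.
Reduced Gröbner basis: {bc³ + 10bc² - 36b² - 18c² + 2c + 20, ab² - ¼bc² + 50a + 9/2c - 91/2, ac + 10a - 9}.

Buchberger on the second generating set:
h_1 = 7ac + 70a - 63, LT = ac.
h_2 = 16ab² + 8ac² - 4bc² - 8, LT = ab².

S(h_1,h_2): lcm = ab²c. S = -½ac³ + ¼bc³ + 10ab² - 9b² + ½c.
  leading term ac³: subtract (-1/14c²)·h_1 from -½ac³ + ¼bc³ + 10ab² - 9b² + ½c → ¼bc³ + 10ab² + 5ac² - 9b² - 9/2c² + ½c
  leading term bc³: no divisor's leading term divides it; move ¼bc³ to the remainder.
  leading term ab²: subtract (⅝)·h_2 from 10ab² + 5ac² - 9b² - 9/2c² + ½c → 5/2bc² - 9b² - 9/2c² + ½c + 5
  leading term bc²: no divisor's leading term divides it; move 5/2bc² to the remainder.
  leading term b²: no divisor's leading term divides it; move -9b² to the remainder.
  leading term c²: no divisor's leading term divides it; move -9/2c² to the remainder.
  leading term c: no divisor's leading term divides it; move ½c to the remainder.
  leading term 1: no divisor's leading term divides it; move 5 to the remainder.
  remainder ¼bc³ + 5/2bc² - 9b² - 9/2c² + ½c + 5 ≠ 0; add k_3 = ¼bc³ + 5/2bc² - 9b² - 9/2c² + ½c + 5 to the basis.

The other S-polynomials (S(h_1,k_3), S(h_2,k_3)) all reduce to 0 modulo the current basis, so we have a Gröbner basis.
Inter-reduce: drop elements whose leading term is divisible by another's, tail-reduce, and make monic.
Reduced Gröbner basis: {bc³ + 10bc² - 36b² - 18c² + 2c + 20, ab² - ¼bc² + 50a + 9/2c - 91/2, ac + 10a - 9}.

These coincide, so the ideals are equal.
The choice of monomial ordering does not affect the verdict — as long as both bases are computed under the same ordering, their equality decides ideal equality.

Yes, the ideals are equal.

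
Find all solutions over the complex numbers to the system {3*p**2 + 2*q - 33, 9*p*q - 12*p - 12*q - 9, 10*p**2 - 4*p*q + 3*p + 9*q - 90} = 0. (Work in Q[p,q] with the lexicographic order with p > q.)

{(3, 3)}

Compute a lex Gröbner basis by Buchberger's algorithm.
f_1 = 3*p**2 + 2*q - 33, LT = p**2.
f_2 = 9*p*q - 12*p - 12*q - 9, LT = p*q.
f_3 = 10*p**2 - 4*p*q + 3*p + 9*q - 90, LT = p**2.

S(f_1,f_2): lcm = p**2*q. S = 4/3*p**2 + 4/3*p*q + p + 2/3*q**2 - 11*q.
  leading term p**2: subtract (4/9)·f_1 from 4/3*p**2 + 4/3*p*q + p + 2/3*q**2 - 11*q → 4/3*p*q + p + 2/3*q**2 - 107/9*q + 44/3
  leading term p*q: subtract (4/27)·f_2 from 4/3*p*q + p + 2/3*q**2 - 107/9*q + 44/3 → 25/9*p + 2/3*q**2 - 91/9*q + 16
  leading term p: no divisor's leading term divides it; move 25/9*p to the remainder.
  leading term q**2: no divisor's leading term divides it; move 2/3*q**2 to the remainder.
  leading term q: no divisor's leading term divides it; move -91/9*q to the remainder.
  leading term 1: no divisor's leading term divides it; move 16 to the remainder.
  remainder 25/9*p + 2/3*q**2 - 91/9*q + 16 ≠ 0; add h_4 = 25/9*p + 2/3*q**2 - 91/9*q + 16 to the basis.

S(f_1,f_3): lcm = p**2. S = 2/5*p*q - 3/10*p - 7/30*q - 2.
  leading term p*q: subtract (2/45)·f_2 from 2/5*p*q - 3/10*p - 7/30*q - 2 → 7/30*p + 3/10*q - 8/5
  leading term p: subtract (21/250)·h_4 from 7/30*p + 3/10*q - 8/5 → -7/125*q**2 + 431/375*q - 368/125
  leading term q**2: no divisor's leading term divides it; move -7/125*q**2 to the remainder.
  leading term q: no divisor's leading term divides it; move 431/375*q to the remainder.
  leading term 1: no divisor's leading term divides it; move -368/125 to the remainder.
  remainder -7/125*q**2 + 431/375*q - 368/125 ≠ 0; add h_5 = -7/125*q**2 + 431/375*q - 368/125 to the basis.

S(f_2,f_3): lcm = p**2*q. S = -4/3*p**2 + 2/5*p*q**2 - 49/30*p*q - p - 9/10*q**2 + 9*q.
  leading term p**2: subtract (-4/9)·f_1 from -4/3*p**2 + 2/5*p*q**2 - 49/30*p*q - p - 9/10*q**2 + 9*q → 2/5*p*q**2 - 49/30*p*q - p - 9/10*q**2 + 89/9*q - 44/3
  leading term p*q**2: subtract (2/45*q)·f_2 from 2/5*p*q**2 - 49/30*p*q - p - 9/10*q**2 + 89/9*q - 44/3 → -11/10*p*q - p - 11/30*q**2 + 463/45*q - 44/3
  leading term p*q: subtract (-11/90)·f_2 from -11/10*p*q - p - 11/30*q**2 + 463/45*q - 44/3 → -37/15*p - 11/30*q**2 + 397/45*q - 473/30
  leading term p: subtract (-111/125)·h_4 from -37/15*p - 11/30*q**2 + 397/45*q - 473/30 → 169/750*q**2 - 176/1125*q - 1169/750
  leading term q**2: subtract (-169/42)·h_5 from 169/750*q**2 - 176/1125*q - 1169/750 → 563/126*q - 563/42
  leading term q: no divisor's leading term divides it; move 563/126*q to the remainder.
  leading term 1: no divisor's leading term divides it; move -563/42 to the remainder.
  remainder 563/126*q - 563/42 ≠ 0; add h_6 = 563/126*q - 563/42 to the basis.

The other S-polynomials (S(f_1,h_4), S(f_2,h_4), S(f_3,h_4), S(f_1,h_5), S(f_2,h_5), S(f_3,h_5), S(h_4,h_5), S(f_1,h_6), S(f_2,h_6), S(f_3,h_6), S(h_4,h_6), S(h_5,h_6)) all reduce to 0 modulo the current basis, so we have a Gröbner basis.
Inter-reduce: drop elements whose leading term is divisible by another's, tail-reduce, and make monic.
Reduced Gröbner basis: {p - 3, q - 3}.

Since the basis is lex-ordered, q - 3 is univariate in q. Its roots are {3}. Back-substituting each root into the other basis elements fixes the other coordinates.
  q = 3: the earlier basis element becomes p - 3 = 0, giving p = 3 — point (3, 3).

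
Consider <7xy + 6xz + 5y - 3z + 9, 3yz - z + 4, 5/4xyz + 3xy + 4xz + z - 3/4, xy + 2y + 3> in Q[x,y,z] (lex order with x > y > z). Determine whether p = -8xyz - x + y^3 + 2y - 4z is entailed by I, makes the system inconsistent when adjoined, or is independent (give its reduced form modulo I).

First compute the reduced Gröbner basis of I by Buchberger's algorithm.
f_1 = 7xy + 6xz + 5y - 3z + 9, LT = xy.
f_2 = 3yz - z + 4, LT = yz.
f_3 = 5/4xyz + 3xy + 4xz + z - 3/4, LT = xyz.
f_4 = xy + 2y + 3, LT = xy.

S(f_1,f_2): lcm = xyz. S = 6/7xz^2 + 1/3xz - 4/3x + 5/7yz - 3/7z^2 + 9/7z.
  leading term xz^2: no divisor's leading term divides it; move 6/7xz^2 to the remainder.
  leading term xz: no divisor's leading term divides it; move 1/3xz to the remainder.
  leading term x: no divisor's leading term divides it; move -4/3x to the remainder.
  leading term yz: subtract (5/21)·f_2 from 5/7yz - 3/7z^2 + 9/7z → -3/7z^2 + 32/21z - 20/21
  leading term z^2: no divisor's leading term divides it; move -3/7z^2 to the remainder.
  leading term z: no divisor's leading term divides it; move 32/21z to the remainder.
  leading term 1: no divisor's leading term divides it; move -20/21 to the remainder.
  remainder 6/7xz^2 + 1/3xz - 4/3x - 3/7z^2 + 32/21z - 20/21 ≠ 0; add h_5 = 6/7xz^2 + 1/3xz - 4/3x - 3/7z^2 + 32/21z - 20/21 to the basis.

S(f_1,f_3): lcm = xyz. S = -12/5xy + 6/7xz^2 - 16/5xz + 5/7yz - 3/7z^2 + 17/35z + 3/5.
  leading term xy: subtract (-12/35)·f_1 from -12/5xy + 6/7xz^2 - 16/5xz + 5/7yz - 3/7z^2 + 17/35z + 3/5 → 6/7xz^2 - 8/7xz + 5/7yz + 12/7y - 3/7z^2 - 19/35z + 129/35
  leading term xz^2: subtract (1)·h_5 from 6/7xz^2 - 8/7xz + 5/7yz + 12/7y - 3/7z^2 - 19/35z + 129/35 → -31/21xz + 4/3x + 5/7yz + 12/7y - 31/15z + 487/105
  leading term xz: no divisor's leading term divides it; move -31/21xz to the remainder.
  leading term x: no divisor's leading term divides it; move 4/3x to the remainder.
  leading term yz: subtract (5/21)·f_2 from 5/7yz + 12/7y - 31/15z + 487/105 → 12/7y - 64/35z + 129/35
  leading term y: no divisor's leading term divides it; move 12/7y to the remainder.
  leading term z: no divisor's leading term divides it; move -64/35z to the remainder.
  leading term 1: no divisor's leading term divides it; move 129/35 to the remainder.
  remainder -31/21xz + 4/3x + 12/7y - 64/35z + 129/35 ≠ 0; add h_6 = -31/21xz + 4/3x + 12/7y - 64/35z + 129/35 to the basis.

S(f_1,f_4): lcm = xy. S = 6/7xz - 9/7y - 3/7z - 12/7.
  leading term xz: subtract (-18/31)·h_6 from 6/7xz - 9/7y - 3/7z - 12/7 → 24/31x - 9/31y - 231/155z + 66/155
  leading term x: no divisor's leading term divides it; move 24/31x to the remainder.
  leading term y: no divisor's leading term divides it; move -9/31y to the remainder.
  leading term z: no divisor's leading term divides it; move -231/155z to the remainder.
  leading term 1: no divisor's leading term divides it; move 66/155 to the remainder.
  remainder 24/31x - 9/31y - 231/155z + 66/155 ≠ 0; add h_7 = 24/31x - 9/31y - 231/155z + 66/155 to the basis.

S(f_2,f_4): lcm = xyz. S = -1/3xz + 4/3x - 2yz - 3z.
  leading term xz: subtract (7/31)·h_6 from -1/3xz + 4/3x - 2yz - 3z → 32/31x - 2yz - 12/31y - 401/155z - 129/155
  leading term x: subtract (4/3)·h_7 from 32/31x - 2yz - 12/31y - 401/155z - 129/155 → -2yz - 3/5z - 7/5
  leading term yz: subtract (-2/3)·f_2 from -2yz - 3/5z - 7/5 → -19/15z + 19/15
  leading term z: no divisor's leading term divides it; move -19/15z to the remainder.
  leading term 1: no divisor's leading term divides it; move 19/15 to the remainder.
  remainder -19/15z + 19/15 ≠ 0; add h_8 = -19/15z + 19/15 to the basis.

S(f_3,h_5): lcm = xyz^2. S = 181/90xyz + 14/9xy + 16/5xz^2 + 1/2yz^2 - 16/9yz + 10/9y + 4/5z^2 - 3/5z.
  leading term xyz: subtract (181/630z)·f_1 from 181/90xyz + 14/9xy + 16/5xz^2 + 1/2yz^2 - 16/9yz + 10/9y + 4/5z^2 - 3/5z → 14/9xy + 31/21xz^2 + 1/2yz^2 - 45/14yz + 10/9y + 349/210z^2 - 223/70z
  leading term xy: subtract (2/9)·f_1 from 14/9xy + 31/21xz^2 + 1/2yz^2 - 45/14yz + 10/9y + 349/210z^2 - 223/70z → 31/21xz^2 - 4/3xz + 1/2yz^2 - 45/14yz + 349/210z^2 - 529/210z - 2
  leading term xz^2: subtract (31/18)·h_5 from 31/21xz^2 - 4/3xz + 1/2yz^2 - 45/14yz + 349/210z^2 - 529/210z - 2 → -103/54xz + 62/27x + 1/2yz^2 - 45/14yz + 12/5z^2 - 9721/1890z - 68/189
  leading term xz: subtract (721/558)·h_6 from -103/54xz + 62/27x + 1/2yz^2 - 45/14yz + 12/5z^2 - 9721/1890z - 68/189 → 160/279x + 1/2yz^2 - 45/14yz - 206/93y + 12/5z^2 - 162919/58590z - 300107/58590
  leading term x: subtract (20/27)·h_7 from 160/279x + 1/2yz^2 - 45/14yz - 206/93y + 12/5z^2 - 162919/58590z - 300107/58590 → 1/2yz^2 - 45/14yz - 2y + 12/5z^2 - 3169/1890z - 10277/1890
  leading term yz^2: subtract (1/6z)·f_2 from 1/2yz^2 - 45/14yz - 2y + 12/5z^2 - 3169/1890z - 10277/1890 → -45/14yz - 2y + 77/30z^2 - 4429/1890z - 10277/1890
  leading term yz: subtract (-15/14)·f_2 from -45/14yz - 2y + 77/30z^2 - 4429/1890z - 10277/1890 → -2y + 77/30z^2 - 461/135z - 311/270
  leading term y: no divisor's leading term divides it; move -2y to the remainder.
  leading term z^2: subtract (-77/38z)·h_8 from 77/30z^2 - 461/135z - 311/270 → -229/270z - 311/270
  leading term z: subtract (229/342)·h_8 from -229/270z - 311/270 → -2
  leading term 1: no divisor's leading term divides it; move -2 to the remainder.
  remainder -2y - 2 ≠ 0; add h_9 = -2y - 2 to the basis.

The other S-polynomials (S(f_2,f_3), S(f_3,f_4), S(f_1,h_5), S(f_2,h_5), S(f_4,h_5), S(f_1,h_6), S(f_2,h_6), S(f_3,h_6), S(f_4,h_6), S(h_5,h_6), S(f_1,h_7), S(f_2,h_7), S(f_3,h_7), S(f_4,h_7), S(h_5,h_7), S(h_6,h_7), S(f_1,h_8), S(f_2,h_8), S(f_3,h_8), S(f_4,h_8), S(h_5,h_8), S(h_6,h_8), S(h_7,h_8), S(f_1,h_9), S(f_2,h_9), S(f_3,h_9), S(f_4,h_9), S(h_5,h_9), S(h_6,h_9), S(h_7,h_9), S(h_8,h_9)) all reduce to 0 modulo the current basis, so we have a Gröbner basis.
Inter-reduce: drop elements whose leading term is divisible by another's, tail-reduce, and make monic.
Reduced Gröbner basis: {x - 1, y + 1, z - 1}.
Label its elements g_1 = x - 1, g_2 = y + 1, g_3 = z - 1.

Reduce p = -8xyz - x + y^3 + 2y - 4z modulo G:
  leading term xyz: subtract (-8yz)·g_1 from -8xyz - x + y^3 + 2y - 4z → -x + y^3 - 8yz + 2y - 4z
  leading term x: subtract (-1)·g_1 from -x + y^3 - 8yz + 2y - 4z → y^3 - 8yz + 2y - 4z - 1
  leading term y^3: subtract (y^2)·g_2 from y^3 - 8yz + 2y - 4z - 1 → -y^2 - 8yz + 2y - 4z - 1
  leading term y^2: subtract (-y)·g_2 from -y^2 - 8yz + 2y - 4z - 1 → -8yz + 3y - 4z - 1
  leading term yz: subtract (-8z)·g_2 from -8yz + 3y - 4z - 1 → 3y + 4z - 1
  leading term y: subtract (3)·g_2 from 3y + 4z - 1 → 4z - 4
  leading term z: subtract (4)·g_3 from 4z - 4 → 0
  normal form = 0.
Since the normal form is 0, p ∈ I.

-8xyz - x + y^3 + 2y - 4z lies in I (it reduces to 0).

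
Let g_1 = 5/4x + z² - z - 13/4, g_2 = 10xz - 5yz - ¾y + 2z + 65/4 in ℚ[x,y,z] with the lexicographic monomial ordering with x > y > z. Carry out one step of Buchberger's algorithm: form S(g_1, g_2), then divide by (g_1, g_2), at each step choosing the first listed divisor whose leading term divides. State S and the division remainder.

S(g_1, g_2) = ½yz + 3/40y + ⅘z³ - ⅘z² - 14/5z - 13/8; remainder on division = ½yz + 3/40y + ⅘z³ - ⅘z² - 14/5z - 13/8.

lcm(LM(g_1), LM(g_2)) = xz.
S = (lcm/LT(g_1))·g_1 − (lcm/LT(g_2))·g_2 = ½yz + 3/40y + ⅘z³ - ⅘z² - 14/5z - 13/8.
Reduce S modulo (g_1, g_2) in that order:
  leading term yz: no divisor's leading term divides it; move ½yz to the remainder.
  leading term y: no divisor's leading term divides it; move 3/40y to the remainder.
  leading term z³: no divisor's leading term divides it; move ⅘z³ to the remainder.
  leading term z²: no divisor's leading term divides it; move -⅘z² to the remainder.
  leading term z: no divisor's leading term divides it; move -14/5z to the remainder.
  leading term 1: no divisor's leading term divides it; move -13/8 to the remainder.
The remainder ½yz + 3/40y + ⅘z³ - ⅘z² - 14/5z - 13/8 is nonzero, so it would be added as the next basis element.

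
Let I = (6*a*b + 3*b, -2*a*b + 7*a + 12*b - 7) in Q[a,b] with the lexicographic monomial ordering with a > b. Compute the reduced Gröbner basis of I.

Buchberger's algorithm terminates because the ascending chain of leading-term ideals stabilizes.

f_1 = 6*a*b + 3*b, LT = a*b.
f_2 = -2*a*b + 7*a + 12*b - 7, LT = a*b.

S(f_1,f_2): lcm = a*b. S = 7/2*a + 13/2*b - 7/2.
  leading term a: no divisor's leading term divides it; move 7/2*a to the remainder.
  leading term b: no divisor's leading term divides it; move 13/2*b to the remainder.
  leading term 1: no divisor's leading term divides it; move -7/2 to the remainder.
  remainder 7/2*a + 13/2*b - 7/2 ≠ 0; add g_3 = 7/2*a + 13/2*b - 7/2 to the basis.

S(f_1,g_3): lcm = a*b. S = -13/7*b**2 + 3/2*b.
  leading term b**2: no divisor's leading term divides it; move -13/7*b**2 to the remainder.
  leading term b: no divisor's leading term divides it; move 3/2*b to the remainder.
  remainder -13/7*b**2 + 3/2*b ≠ 0; add g_4 = -13/7*b**2 + 3/2*b to the basis.

The other S-polynomials (S(f_2,g_3), S(f_1,g_4), S(f_2,g_4), S(g_3,g_4)) all reduce to 0 modulo the current basis, so we have a Gröbner basis.
Inter-reduce: drop elements whose leading term is divisible by another's, tail-reduce, and make monic.

G = {a + 13/7*b - 1, b**2 - 21/26*b}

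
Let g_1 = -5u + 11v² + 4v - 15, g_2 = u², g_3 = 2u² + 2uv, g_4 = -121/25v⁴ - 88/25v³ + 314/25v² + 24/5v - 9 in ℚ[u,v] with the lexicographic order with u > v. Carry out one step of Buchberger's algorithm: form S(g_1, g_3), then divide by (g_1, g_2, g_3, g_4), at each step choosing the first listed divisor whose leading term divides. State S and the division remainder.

S(g_1, g_3) = -11/5uv² - 9/5uv + 3u; remainder on division = -11/5v³ - ⅘v² + 3v.

lcm(LM(g_1), LM(g_3)) = u².
S = (lcm/LT(g_1))·g_1 − (lcm/LT(g_3))·g_3 = -11/5uv² - 9/5uv + 3u.
Reduce S modulo (g_1, g_2, g_3, g_4) in that order:
  leading term uv²: subtract (11/25v²)·g_1 from -11/5uv² - 9/5uv + 3u → -9/5uv + 3u - 121/25v⁴ - 44/25v³ + 33/5v²
  leading term uv: subtract (9/25v)·g_1 from -9/5uv + 3u - 121/25v⁴ - 44/25v³ + 33/5v² → 3u - 121/25v⁴ - 143/25v³ + 129/25v² + 27/5v
  leading term u: subtract (-⅗)·g_1 from 3u - 121/25v⁴ - 143/25v³ + 129/25v² + 27/5v → -121/25v⁴ - 143/25v³ + 294/25v² + 39/5v - 9
  leading term v⁴: subtract (1)·g_4 from -121/25v⁴ - 143/25v³ + 294/25v² + 39/5v - 9 → -11/5v³ - ⅘v² + 3v
  leading term v³: no divisor's leading term divides it; move -11/5v³ to the remainder.
  leading term v²: no divisor's leading term divides it; move -⅘v² to the remainder.
  leading term v: no divisor's leading term divides it; move 3v to the remainder.
The remainder -11/5v³ - ⅘v² + 3v is nonzero, so it would be added as the next basis element.
This is the inner loop of Buchberger's algorithm — each nonzero remainder becomes a new basis element.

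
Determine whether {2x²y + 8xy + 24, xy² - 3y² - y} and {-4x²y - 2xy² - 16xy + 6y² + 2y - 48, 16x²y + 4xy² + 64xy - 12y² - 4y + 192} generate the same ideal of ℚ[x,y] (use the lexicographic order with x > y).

Yes, the ideals are equal.

Since reduced Gröbner bases are canonical representatives of ideals under a given ordering, it suffices to compute and compare them.
Buchberger on the first generating set:
f_1 = 2x²y + 8xy + 24, LT = x²y.
f_2 = xy² - 3y² - y, LT = xy².

S(f_1,f_2): lcm = x²y². S = 7xy² + xy + 12y.
  leading term xy²: subtract (7)·f_2 from 7xy² + xy + 12y → xy + 21y² + 19y
  leading term xy: no divisor's leading term divides it; move xy to the remainder.
  leading term y²: no divisor's leading term divides it; move 21y² to the remainder.
  leading term y: no divisor's leading term divides it; move 19y to the remainder.
  remainder xy + 21y² + 19y ≠ 0; add g_3 = xy + 21y² + 19y to the basis.

S(f_1,g_3): lcm = x²y. S = -21xy² - 15xy + 12.
  leading term xy²: subtract (-21)·f_2 from -21xy² - 15xy + 12 → -15xy - 63y² - 21y + 12
  leading term xy: subtract (-15)·g_3 from -15xy - 63y² - 21y + 12 → 252y² + 264y + 12
  leading term y²: no divisor's leading term divides it; move 252y² to the remainder.
  leading term y: no divisor's leading term divides it; move 264y to the remainder.
  leading term 1: no divisor's leading term divides it; move 12 to the remainder.
  remainder 252y² + 264y + 12 ≠ 0; add g_4 = 252y² + 264y + 12 to the basis.

S(f_1,g_4): lcm = x²y². S = -22/21x²y - 1/21x² + 4xy² + 12y.
  leading term x²y: subtract (-11/21)·f_1 from -22/21x²y - 1/21x² + 4xy² + 12y → -1/21x² + 4xy² + 88/21xy + 12y + 88/7
  leading term x²: no divisor's leading term divides it; move -1/21x² to the remainder.
  leading term xy²: subtract (4)·f_2 from 4xy² + 88/21xy + 12y + 88/7 → 88/21xy + 12y² + 16y + 88/7
  leading term xy: subtract (88/21)·g_3 from 88/21xy + 12y² + 16y + 88/7 → -76y² - 1336/21y + 88/7
  leading term y²: subtract (-19/63)·g_4 from -76y² - 1336/21y + 88/7 → 16y + 340/21
  leading term y: no divisor's leading term divides it; move 16y to the remainder.
  leading term 1: no divisor's leading term divides it; move 340/21 to the remainder.
  remainder -1/21x² + 16y + 340/21 ≠ 0; add g_5 = -1/21x² + 16y + 340/21 to the basis.

S(f_2,g_4): lcm = xy². S = -22/21xy - 1/21x - 3y² - y.
  leading term xy: subtract (-22/21)·g_3 from -22/21xy - 1/21x - 3y² - y → -1/21x + 19y² + 397/21y
  leading term x: no divisor's leading term divides it; move -1/21x to the remainder.
  leading term y²: subtract (19/252)·g_4 from 19y² + 397/21y → -y - 19/21
  leading term y: no divisor's leading term divides it; move -y to the remainder.
  leading term 1: no divisor's leading term divides it; move -19/21 to the remainder.
  remainder -1/21x - y - 19/21 ≠ 0; add g_6 = -1/21x - y - 19/21 to the basis.

The other S-polynomials (S(f_2,g_3), S(g_3,g_4), S(f_1,g_5), S(f_2,g_5), S(g_3,g_5), S(g_4,g_5), S(f_1,g_6), S(f_2,g_6), S(g_3,g_6), S(g_4,g_6), S(g_5,g_6)) all reduce to 0 modulo the current basis, so we have a Gröbner basis.
Inter-reduce: drop elements whose leading term is divisible by another's, tail-reduce, and make monic.
Reduced Gröbner basis: {x + 21y + 19, y² + 22/21y + 1/21}.

Buchberger on the second generating set:
h_1 = -4x²y - 2xy² - 16xy + 6y² + 2y - 48, LT = x²y.
h_2 = 16x²y + 4xy² + 64xy - 12y² - 4y + 192, LT = x²y.

S(h_1,h_2): lcm = x²y. S = ¼xy² - ¾y² - ¼y.
  leading term xy²: no divisor's leading term divides it; move ¼xy² to the remainder.
  leading term y²: no divisor's leading term divides it; move -¾y² to the remainder.
  leading term y: no divisor's leading term divides it; move -¼y to the remainder.
  remainder ¼xy² - ¾y² - ¼y ≠ 0; add k_3 = ¼xy² - ¾y² - ¼y to the basis.

S(h_1,k_3): lcm = x²y². S = ½xy³ + 7xy² + xy - 3/2y³ - ½y² + 12y.
  leading term xy³: subtract (2y)·k_3 from ½xy³ + 7xy² + xy - 3/2y³ - ½y² + 12y → 7xy² + xy + 12y
  leading term xy²: subtract (28)·k_3 from 7xy² + xy + 12y → xy + 21y² + 19y
  leading term xy: no divisor's leading term divides it; move xy to the remainder.
  leading term y²: no divisor's leading term divides it; move 21y² to the remainder.
  leading term y: no divisor's leading term divides it; move 19y to the remainder.
  remainder xy + 21y² + 19y ≠ 0; add k_4 = xy + 21y² + 19y to the basis.

S(h_1,k_4): lcm = x²y. S = -41/2xy² - 15xy - 3/2y² - ½y + 12.
  leading term xy²: subtract (-82)·k_3 from -41/2xy² - 15xy - 3/2y² - ½y + 12 → -15xy - 63y² - 21y + 12
  leading term xy: subtract (-15)·k_4 from -15xy - 63y² - 21y + 12 → 252y² + 264y + 12
  leading term y²: no divisor's leading term divides it; move 252y² to the remainder.
  leading term y: no divisor's leading term divides it; move 264y to the remainder.
  leading term 1: no divisor's leading term divides it; move 12 to the remainder.
  remainder 252y² + 264y + 12 ≠ 0; add k_5 = 252y² + 264y + 12 to the basis.

S(h_1,k_5): lcm = x²y². S = -22/21x²y - 1/21x² + ½xy³ + 4xy² - 3/2y³ - ½y² + 12y.
  leading term x²y: subtract (11/42)·h_1 from -22/21x²y - 1/21x² + ½xy³ + 4xy² - 3/2y³ - ½y² + 12y → -1/21x² + ½xy³ + 95/21xy² + 88/21xy - 3/2y³ - 29/14y² + 241/21y + 88/7
  leading term x²: no divisor's leading term divides it; move -1/21x² to the remainder.
  leading term xy³: subtract (2y)·k_3 from ½xy³ + 95/21xy² + 88/21xy - 3/2y³ - 29/14y² + 241/21y + 88/7 → 95/21xy² + 88/21xy - 11/7y² + 241/21y + 88/7
  leading term xy²: subtract (380/21)·k_3 from 95/21xy² + 88/21xy - 11/7y² + 241/21y + 88/7 → 88/21xy + 12y² + 16y + 88/7
  leading term xy: subtract (88/21)·k_4 from 88/21xy + 12y² + 16y + 88/7 → -76y² - 1336/21y + 88/7
  leading term y²: subtract (-19/63)·k_5 from -76y² - 1336/21y + 88/7 → 16y + 340/21
  leading term y: no divisor's leading term divides it; move 16y to the remainder.
  leading term 1: no divisor's leading term divides it; move 340/21 to the remainder.
  remainder -1/21x² + 16y + 340/21 ≠ 0; add k_6 = -1/21x² + 16y + 340/21 to the basis.

S(k_3,k_5): lcm = xy². S = -22/21xy - 1/21x - 3y² - y.
  leading term xy: subtract (-22/21)·k_4 from -22/21xy - 1/21x - 3y² - y → -1/21x + 19y² + 397/21y
  leading term x: no divisor's leading term divides it; move -1/21x to the remainder.
  leading term y²: subtract (19/252)·k_5 from 19y² + 397/21y → -y - 19/21
  leading term y: no divisor's leading term divides it; move -y to the remainder.
  leading term 1: no divisor's leading term divides it; move -19/21 to the remainder.
  remainder -1/21x - y - 19/21 ≠ 0; add k_7 = -1/21x - y - 19/21 to the basis.

The other S-polynomials (S(h_2,k_3), S(h_2,k_4), S(k_3,k_4), S(h_2,k_5), S(k_4,k_5), S(h_1,k_6), S(h_2,k_6), S(k_3,k_6), S(k_4,k_6), S(k_5,k_6), S(h_1,k_7), S(h_2,k_7), S(k_3,k_7), S(k_4,k_7), S(k_5,k_7), S(k_6,k_7)) all reduce to 0 modulo the current basis, so we have a Gröbner basis.
Inter-reduce: drop elements whose leading term is divisible by another's, tail-reduce, and make monic.
Reduced Gröbner basis: {x + 21y + 19, y² + 22/21y + 1/21}.

The two bases agree; hence the ideals are identical.
The choice of monomial ordering does not affect the verdict — as long as both bases are computed under the same ordering, their equality decides ideal equality.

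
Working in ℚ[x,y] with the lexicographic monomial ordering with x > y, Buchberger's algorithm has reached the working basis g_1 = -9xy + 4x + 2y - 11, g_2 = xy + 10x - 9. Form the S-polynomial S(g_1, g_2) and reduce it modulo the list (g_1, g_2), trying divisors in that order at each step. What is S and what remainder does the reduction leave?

S(g_1, g_2) = -94/9x - 2/9y + 92/9; remainder on division = -94/9x - 2/9y + 92/9.

lcm(LM(g_1), LM(g_2)) = xy.
S = (lcm/LT(g_1))·g_1 − (lcm/LT(g_2))·g_2 = -94/9x - 2/9y + 92/9.
Reduce S modulo (g_1, g_2) in that order:
  leading term x: no divisor's leading term divides it; move -94/9x to the remainder.
  leading term y: no divisor's leading term divides it; move -2/9y to the remainder.
  leading term 1: no divisor's leading term divides it; move 92/9 to the remainder.
The remainder -94/9x - 2/9y + 92/9 is nonzero, so it would be added as the next basis element.
This is the inner loop of Buchberger's algorithm — each nonzero remainder becomes a new basis element.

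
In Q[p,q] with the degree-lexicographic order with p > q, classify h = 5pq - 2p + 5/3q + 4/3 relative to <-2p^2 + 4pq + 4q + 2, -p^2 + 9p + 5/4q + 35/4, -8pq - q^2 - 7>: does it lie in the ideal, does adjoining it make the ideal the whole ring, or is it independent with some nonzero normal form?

First compute the reduced Gröbner basis of I by Buchberger's algorithm.
f_1 = -2p^2 + 4pq + 4q + 2, LT = p^2.
f_2 = -p^2 + 9p + 5/4q + 35/4, LT = p^2.
f_3 = -8pq - q^2 - 7, LT = pq.

S(f_1,f_2): lcm = p^2. S = -2pq + 9p - 3/4q + 31/4.
  reduce S modulo (f_1, f_2, f_3):
  remainder 1/4q^2 + 9p - 3/4q + 19/2 ≠ 0; add k_4 = 1/4q^2 + 9p - 3/4q + 19/2 to the basis.

S(f_1,f_3): lcm = p^2q. S = -17/8pq^2 - 2q^2 - 7/8p - q.
  reduce S modulo (f_1, f_2, f_3, k_4):
  remainder -19/32p - 1185/128q + 1109/128 ≠ 0; add k_5 = -19/32p - 1185/128q + 1109/128 to the basis.

S(f_3,k_4): lcm = pq^2. S = 1/8q^3 - 36p^2 + 3pq - 38p + 7/8q.
  reduce S modulo (f_1, f_2, f_3, k_4, k_5):
  remainder 112345/19q - 112345/19 ≠ 0; add k_6 = 112345/19q - 112345/19 to the basis.

The other S-polynomials (S(f_2,f_3), S(f_1,k_4), S(f_2,k_4), S(f_1,k_5), S(f_2,k_5), S(f_3,k_5), S(k_4,k_5), S(f_1,k_6), S(f_2,k_6), S(f_3,k_6), S(k_4,k_6), S(k_5,k_6)) all reduce to 0 modulo the current basis, so we have a Gröbner basis.
Inter-reduce: drop elements whose leading term is divisible by another's, tail-reduce, and make monic.
Reduced Gröbner basis: {p + 1, q - 1}.
Label its elements g_1 = p + 1, g_2 = q - 1.

Reduce h = 5pq - 2p + 5/3q + 4/3 modulo G:
  leading term pq: subtract (5q)·g_1 from 5pq - 2p + 5/3q + 4/3 → -2p - 10/3q + 4/3
  leading term p: subtract (-2)·g_1 from -2p - 10/3q + 4/3 → -10/3q + 10/3
  leading term q: subtract (-10/3)·g_2 from -10/3q + 10/3 → 0
  normal form = 0.
Since the normal form is 0, h ∈ I.

5pq - 2p + 5/3q + 4/3 lies in I (it reduces to 0).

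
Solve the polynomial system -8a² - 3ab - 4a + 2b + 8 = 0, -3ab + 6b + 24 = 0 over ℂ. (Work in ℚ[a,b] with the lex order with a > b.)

{(0, -4), (3/4 - sqrt(7)*I/4, -5 + sqrt(7)*I), (3/4 + sqrt(7)*I/4, -5 - sqrt(7)*I)}

Compute a lex Gröbner basis by Buchberger's algorithm.
f_1 = -8a² - 3ab - 4a + 2b + 8, LT = a².
f_2 = -3ab + 6b + 24, LT = ab.

S(f_1,f_2): lcm = a²b. S = ⅜ab² + 5/2ab + 8a - ¼b² - b.
  leading term ab²: subtract (-⅛b)·f_2 from ⅜ab² + 5/2ab + 8a - ¼b² - b → 5/2ab + 8a + ½b² + 2b
  leading term ab: subtract (-⅚)·f_2 from 5/2ab + 8a + ½b² + 2b → 8a + ½b² + 7b + 20
  leading term a: no divisor's leading term divides it; move 8a to the remainder.
  leading term b²: no divisor's leading term divides it; move ½b² to the remainder.
  leading term b: no divisor's leading term divides it; move 7b to the remainder.
  leading term 1: no divisor's leading term divides it; move 20 to the remainder.
  remainder 8a + ½b² + 7b + 20 ≠ 0; add h_3 = 8a + ½b² + 7b + 20 to the basis.

S(f_2,h_3): lcm = ab. S = -1/16b³ - ⅞b² - 9/2b - 8.
  leading term b³: no divisor's leading term divides it; move -1/16b³ to the remainder.
  leading term b²: no divisor's leading term divides it; move -⅞b² to the remainder.
  leading term b: no divisor's leading term divides it; move -9/2b to the remainder.
  leading term 1: no divisor's leading term divides it; move -8 to the remainder.
  remainder -1/16b³ - ⅞b² - 9/2b - 8 ≠ 0; add h_4 = -1/16b³ - ⅞b² - 9/2b - 8 to the basis.

The other S-polynomials (S(f_1,h_3), S(f_1,h_4), S(f_2,h_4), S(h_3,h_4)) all reduce to 0 modulo the current basis, so we have a Gröbner basis.
Inter-reduce: drop elements whose leading term is divisible by another's, tail-reduce, and make monic.
Reduced Gröbner basis: {a + 1/16b² + ⅞b + 5/2, b³ + 14b² + 72b + 128}.

Elimination: the polynomial b³ + 14b² + 72b + 128 lies in the elimination ideal for b, so b ∈ {-4, -5 + sqrt(7)*I, -5 - sqrt(7)*I}. For each such b, the remaining basis elements (now univariate) give the rest of the solution.
  b = -4: the earlier basis element becomes a = 0, giving a = 0 — point (0, -4).
  b = -5 + sqrt(7)*I: the earlier basis element becomes a - 3/4 + sqrt(7)*I/4 = 0, giving a = 3/4 - sqrt(7)*I/4 — point (3/4 - sqrt(7)*I/4, -5 + sqrt(7)*I).
  b = -5 - sqrt(7)*I: the earlier basis element becomes a - 3/4 - sqrt(7)*I/4 = 0, giving a = 3/4 + sqrt(7)*I/4 — point (3/4 + sqrt(7)*I/4, -5 - sqrt(7)*I).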